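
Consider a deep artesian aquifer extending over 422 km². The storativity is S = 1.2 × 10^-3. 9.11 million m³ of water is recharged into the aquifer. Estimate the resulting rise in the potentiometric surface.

A = 422 km² = 4.22 × 10^8 m²
ΔV = 9.11 million m³ = 9.11 × 10^6 m³
Δh = ΔV / (S × A) = 9.11 × 10^6 m³ / (0.0012 × 4.22 × 10^8 m²) = 17.99 m

Δh ≈ 18 m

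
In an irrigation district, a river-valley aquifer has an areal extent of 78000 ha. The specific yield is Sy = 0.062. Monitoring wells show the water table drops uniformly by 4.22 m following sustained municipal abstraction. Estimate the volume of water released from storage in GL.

ΔV ≈ 204 GL

A = 78000 ha = 7.8 × 10^8 m²
ΔV = Sy × A × Δh = 0.062 × 7.8 × 10^8 m² × 4.22 m = 2.041 × 10^8 m³
ΔV = 2.041 × 10^8 m³ = 204.1 GL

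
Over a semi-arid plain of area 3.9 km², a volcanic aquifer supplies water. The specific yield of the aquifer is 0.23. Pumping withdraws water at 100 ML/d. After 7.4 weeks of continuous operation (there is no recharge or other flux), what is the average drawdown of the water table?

Δh ≈ 5.77 m

A = 3.9 km² = 3.9 × 10^6 m²
Q = 100 ML/d = 1 × 10^5 m³/d
t = 7.4 weeks = 51.8 d
ΔV = Q × t = 1 × 10^5 m³/d × 51.8 d = 5.18 × 10^6 m³
Δh = ΔV / (Sy × A) = 5.18 × 10^6 / (0.23 × 3.9 × 10^6) = 5.775 m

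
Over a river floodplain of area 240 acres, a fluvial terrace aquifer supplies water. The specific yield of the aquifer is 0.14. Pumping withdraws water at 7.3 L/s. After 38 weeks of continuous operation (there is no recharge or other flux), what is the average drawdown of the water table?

Δh ≈ 1.23 m

A = 240 acres = 9.712 × 10^5 m²
Q = 7.3 L/s = 630.7 m³/d
t = 38 weeks = 266 d
ΔV = Q × t = 630.7 m³/d × 266 d = 1.678 × 10^5 m³
Δh = ΔV / (Sy × A) = 1.678 × 10^5 / (0.14 × 9.712 × 10^5) = 1.234 m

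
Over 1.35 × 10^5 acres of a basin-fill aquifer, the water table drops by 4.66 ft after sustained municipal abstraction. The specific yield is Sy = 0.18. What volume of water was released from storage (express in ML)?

ΔV ≈ 1.4 × 10^5 ML

A = 1.35 × 10^5 acres = 5.463 × 10^8 m²
Δh = 4.66 ft = 1.42 m
ΔV = Sy × A × Δh = 0.18 × 5.463 × 10^8 m² × 1.42 m = 1.397 × 10^8 m³
ΔV = 1.397 × 10^8 m³ = 1.397 × 10^5 ML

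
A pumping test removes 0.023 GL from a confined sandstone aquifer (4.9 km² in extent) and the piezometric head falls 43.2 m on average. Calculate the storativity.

S ≈ 1.1 × 10^-4

A = 4.9 km² = 4.9 × 10^6 m²
ΔV = 0.023 GL = 23000 m³
S = ΔV / (A × Δh) = 23000 m³ / (4.9 × 10^6 m² × 43.2 m) = 1.087 × 10^-4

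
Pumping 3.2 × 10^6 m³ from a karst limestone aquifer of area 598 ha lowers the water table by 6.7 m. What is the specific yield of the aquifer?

A = 598 ha = 5.98 × 10^6 m²
Sy = ΔV / (A × Δh) = 3.2 × 10^6 m³ / (5.98 × 10^6 m² × 6.7 m) = 0.07987

Sy ≈ 0.08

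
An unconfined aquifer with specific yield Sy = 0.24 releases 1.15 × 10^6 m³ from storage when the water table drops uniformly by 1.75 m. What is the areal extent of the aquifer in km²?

A ≈ 2.74 km²

A = ΔV / (Sy × Δh) = 1.15 × 10^6 / (0.24 × 1.75) = 2.738 × 10^6 m²
A = 2.738 × 10^6 m² = 2.738 km²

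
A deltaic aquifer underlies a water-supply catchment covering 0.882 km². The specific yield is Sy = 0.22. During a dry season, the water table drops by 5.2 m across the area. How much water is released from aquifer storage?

A = 0.882 km² = 8.82 × 10^5 m²
ΔV = Sy × A × Δh = 0.22 × 8.82 × 10^5 m² × 5.2 m = 1.009 × 10^6 m³

ΔV ≈ 1.01 × 10^6 m³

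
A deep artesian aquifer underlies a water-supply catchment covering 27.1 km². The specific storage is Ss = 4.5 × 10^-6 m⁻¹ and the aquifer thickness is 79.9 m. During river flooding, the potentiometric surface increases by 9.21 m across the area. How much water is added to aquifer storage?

ΔV ≈ 89700 m³

S = Ss × b = 4.5 × 10^-6 m⁻¹ × 79.9 m = 3.596 × 10^-4
A = 27.1 km² = 2.71 × 10^7 m²
ΔV = S × A × Δh = 3.596 × 10^-4 × 2.71 × 10^7 m² × 9.21 m = 89740 m³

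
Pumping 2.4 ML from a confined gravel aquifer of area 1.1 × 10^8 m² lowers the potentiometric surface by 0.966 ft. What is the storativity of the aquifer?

S ≈ 7.4 × 10^-5

Δh = 0.966 ft = 0.2944 m
ΔV = 2.4 ML = 2400 m³
S = ΔV / (A × Δh) = 2400 m³ / (1.1 × 10^8 m² × 0.2944 m) = 7.41 × 10^-5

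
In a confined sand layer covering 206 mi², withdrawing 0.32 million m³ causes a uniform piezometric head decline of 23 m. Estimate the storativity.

A = 206 mi² = 5.335 × 10^8 m²
ΔV = 0.32 million m³ = 3.2 × 10^5 m³
S = ΔV / (A × Δh) = 3.2 × 10^5 m³ / (5.335 × 10^8 m² × 23 m) = 2.608 × 10^-5

S ≈ 2.6 × 10^-5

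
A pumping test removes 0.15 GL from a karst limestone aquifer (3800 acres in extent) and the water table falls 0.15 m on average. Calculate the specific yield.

Sy ≈ 0.065

A = 3800 acres = 1.538 × 10^7 m²
ΔV = 0.15 GL = 1.5 × 10^5 m³
Sy = ΔV / (A × Δh) = 1.5 × 10^5 m³ / (1.538 × 10^7 m² × 0.15 m) = 0.06503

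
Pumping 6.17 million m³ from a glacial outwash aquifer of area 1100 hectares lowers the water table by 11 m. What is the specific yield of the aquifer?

A = 1100 hectares = 1.1 × 10^7 m²
ΔV = 6.17 million m³ = 6.17 × 10^6 m³
Sy = ΔV / (A × Δh) = 6.17 × 10^6 m³ / (1.1 × 10^7 m² × 11 m) = 0.05099

Sy ≈ 0.051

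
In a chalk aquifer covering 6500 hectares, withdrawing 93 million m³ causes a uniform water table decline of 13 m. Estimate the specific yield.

Sy ≈ 0.11

A = 6500 hectares = 6.5 × 10^7 m²
ΔV = 93 million m³ = 9.3 × 10^7 m³
Sy = ΔV / (A × Δh) = 9.3 × 10^7 m³ / (6.5 × 10^7 m² × 13 m) = 0.1101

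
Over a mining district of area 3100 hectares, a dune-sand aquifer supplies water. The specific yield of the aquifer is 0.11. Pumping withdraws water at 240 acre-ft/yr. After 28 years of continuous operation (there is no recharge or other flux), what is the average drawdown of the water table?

A = 3100 hectares = 3.1 × 10^7 m²
Q = 240 acre-ft/yr = 811.1 m³/d
t = 28 years = 10220 d
ΔV = Q × t = 811.1 m³/d × 10220 d = 8.289 × 10^6 m³
Δh = ΔV / (Sy × A) = 8.289 × 10^6 / (0.11 × 3.1 × 10^7) = 2.431 m

Δh ≈ 2.43 m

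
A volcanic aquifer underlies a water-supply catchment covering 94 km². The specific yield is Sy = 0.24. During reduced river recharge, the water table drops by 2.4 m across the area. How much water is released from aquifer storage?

A = 94 km² = 9.4 × 10^7 m²
ΔV = Sy × A × Δh = 0.24 × 9.4 × 10^7 m² × 2.4 m = 5.414 × 10^7 m³

ΔV ≈ 5.41 × 10^7 m³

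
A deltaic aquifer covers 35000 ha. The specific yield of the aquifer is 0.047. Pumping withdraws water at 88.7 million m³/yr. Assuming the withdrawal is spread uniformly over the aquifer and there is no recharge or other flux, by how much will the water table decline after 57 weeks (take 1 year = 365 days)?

Δh ≈ 5.89 m

A = 35000 ha = 3.5 × 10^8 m²
Q = 88.7 million m³/yr = 2.43 × 10^5 m³/d
t = 57 weeks = 399 d
ΔV = Q × t = 2.43 × 10^5 m³/d × 399 d = 9.696 × 10^7 m³
Δh = ΔV / (Sy × A) = 9.696 × 10^7 / (0.047 × 3.5 × 10^8) = 5.894 m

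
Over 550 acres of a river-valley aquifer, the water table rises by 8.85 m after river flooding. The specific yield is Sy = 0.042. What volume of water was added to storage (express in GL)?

ΔV ≈ 0.827 GL

A = 550 acres = 2.226 × 10^6 m²
ΔV = Sy × A × Δh = 0.042 × 2.226 × 10^6 m² × 8.85 m = 8.273 × 10^5 m³
ΔV = 8.273 × 10^5 m³ = 0.8273 GL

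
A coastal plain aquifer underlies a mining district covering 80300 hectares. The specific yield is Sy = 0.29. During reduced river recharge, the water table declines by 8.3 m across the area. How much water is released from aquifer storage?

ΔV ≈ 1.93 × 10^9 m³

A = 80300 hectares = 8.03 × 10^8 m²
ΔV = Sy × A × Δh = 0.29 × 8.03 × 10^8 m² × 8.3 m = 1.933 × 10^9 m³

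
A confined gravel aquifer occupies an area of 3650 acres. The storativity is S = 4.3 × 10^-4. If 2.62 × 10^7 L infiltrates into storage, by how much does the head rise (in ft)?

A = 3650 acres = 1.477 × 10^7 m²
ΔV = 2.62 × 10^7 L = 26200 m³
Δh = ΔV / (S × A) = 26200 m³ / (4.3 × 10^-4 × 1.477 × 10^7 m²) = 4.125 m
Δh = 4.125 m = 13.53 ft

Δh ≈ 13.5 ft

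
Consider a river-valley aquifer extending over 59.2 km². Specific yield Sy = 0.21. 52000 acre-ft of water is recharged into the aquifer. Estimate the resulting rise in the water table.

A = 59.2 km² = 5.92 × 10^7 m²
ΔV = 52000 acre-ft = 6.414 × 10^7 m³
Δh = ΔV / (Sy × A) = 6.414 × 10^7 m³ / (0.21 × 5.92 × 10^7 m²) = 5.159 m

Δh ≈ 5.16 m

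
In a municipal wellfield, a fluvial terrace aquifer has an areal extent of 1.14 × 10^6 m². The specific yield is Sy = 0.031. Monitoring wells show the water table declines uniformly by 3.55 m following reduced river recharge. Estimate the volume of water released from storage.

ΔV = Sy × A × Δh = 0.031 × 1.14 × 10^6 m² × 3.55 m = 1.255 × 10^5 m³

ΔV ≈ 1.25 × 10^5 m³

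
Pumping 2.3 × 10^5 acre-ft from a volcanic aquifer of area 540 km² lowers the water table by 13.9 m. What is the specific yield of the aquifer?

A = 540 km² = 5.4 × 10^8 m²
ΔV = 2.3 × 10^5 acre-ft = 2.837 × 10^8 m³
Sy = ΔV / (A × Δh) = 2.837 × 10^8 m³ / (5.4 × 10^8 m² × 13.9 m) = 0.0378

Sy ≈ 0.038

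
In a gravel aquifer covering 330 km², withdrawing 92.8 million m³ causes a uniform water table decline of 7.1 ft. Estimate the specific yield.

Sy ≈ 0.13

A = 330 km² = 3.3 × 10^8 m²
Δh = 7.1 ft = 2.164 m
ΔV = 92.8 million m³ = 9.28 × 10^7 m³
Sy = ΔV / (A × Δh) = 9.28 × 10^7 m³ / (3.3 × 10^8 m² × 2.164 m) = 0.1299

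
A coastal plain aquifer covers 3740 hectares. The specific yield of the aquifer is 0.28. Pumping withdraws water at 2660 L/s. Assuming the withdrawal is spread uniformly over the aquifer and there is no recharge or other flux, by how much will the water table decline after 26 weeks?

Δh ≈ 3.99 m

A = 3740 hectares = 3.74 × 10^7 m²
Q = 2660 L/s = 2.298 × 10^5 m³/d
t = 26 weeks = 182 d
ΔV = Q × t = 2.298 × 10^5 m³/d × 182 d = 4.183 × 10^7 m³
Δh = ΔV / (Sy × A) = 4.183 × 10^7 / (0.28 × 3.74 × 10^7) = 3.994 m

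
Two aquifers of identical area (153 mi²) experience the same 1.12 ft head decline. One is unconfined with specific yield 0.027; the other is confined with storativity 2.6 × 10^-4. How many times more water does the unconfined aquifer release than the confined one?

ΔV_u / ΔV_c ≈ 104

A = 153 mi² = 3.963 × 10^8 m²
Δh = 1.12 ft = 0.3414 m
Unconfined: ΔV_u = Sy × A × Δh = 0.027 × 3.963 × 10^8 × 0.3414 = 3.652 × 10^6 m³
Confined: ΔV_c = S × A × Δh = 2.6 × 10^-4 × 3.963 × 10^8 × 0.3414 = 35170 m³
Ratio = ΔV_u / ΔV_c = Sy / S = 0.027 / 2.6 × 10^-4 = 103.8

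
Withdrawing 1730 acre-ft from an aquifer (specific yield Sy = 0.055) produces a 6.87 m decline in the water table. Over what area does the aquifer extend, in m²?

ΔV = 1730 acre-ft = 2.134 × 10^6 m³
A = ΔV / (Sy × Δh) = 2.134 × 10^6 / (0.055 × 6.87) = 5.648 × 10^6 m²

A ≈ 5.65 × 10^6 m²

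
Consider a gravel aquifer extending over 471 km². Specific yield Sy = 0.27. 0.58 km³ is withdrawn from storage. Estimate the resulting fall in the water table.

Δh ≈ 4.56 m

A = 471 km² = 4.71 × 10^8 m²
ΔV = 0.58 km³ = 5.8 × 10^8 m³
Δh = ΔV / (Sy × A) = 5.8 × 10^8 m³ / (0.27 × 4.71 × 10^8 m²) = 4.561 m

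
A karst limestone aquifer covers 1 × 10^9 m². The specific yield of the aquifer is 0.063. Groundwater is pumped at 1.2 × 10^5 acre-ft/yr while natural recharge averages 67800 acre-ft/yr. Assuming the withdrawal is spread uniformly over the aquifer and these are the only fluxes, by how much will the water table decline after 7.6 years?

Δh ≈ 7.77 m

Net abstraction = 1.2 × 10^5 − 67800 = 52200 acre-ft/yr
Q_net = 52200 acre-ft/yr = 1.764 × 10^5 m³/d
t = 7.6 years = 2774 d
ΔV = Q × t = 1.764 × 10^5 m³/d × 2774 d = 4.893 × 10^8 m³
Δh = ΔV / (Sy × A) = 4.893 × 10^8 / (0.063 × 1 × 10^9) = 7.767 m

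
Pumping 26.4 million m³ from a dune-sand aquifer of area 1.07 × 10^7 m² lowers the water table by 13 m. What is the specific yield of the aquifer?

ΔV = 26.4 million m³ = 2.64 × 10^7 m³
Sy = ΔV / (A × Δh) = 2.64 × 10^7 m³ / (1.07 × 10^7 m² × 13 m) = 0.1898

Sy ≈ 0.19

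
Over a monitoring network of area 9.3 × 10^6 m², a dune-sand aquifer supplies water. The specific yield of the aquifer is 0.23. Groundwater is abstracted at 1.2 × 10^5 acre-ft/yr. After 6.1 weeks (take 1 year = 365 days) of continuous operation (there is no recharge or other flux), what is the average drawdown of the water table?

Δh ≈ 8.1 m

Q = 1.2 × 10^5 acre-ft/yr = 4.055 × 10^5 m³/d
t = 6.1 weeks = 42.7 d
ΔV = Q × t = 4.055 × 10^5 m³/d × 42.7 d = 1.732 × 10^7 m³
Δh = ΔV / (Sy × A) = 1.732 × 10^7 / (0.23 × 9.3 × 10^6) = 8.095 m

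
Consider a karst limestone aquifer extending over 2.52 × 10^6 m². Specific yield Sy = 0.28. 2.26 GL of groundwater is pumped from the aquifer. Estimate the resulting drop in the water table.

Δh ≈ 3.2 m

ΔV = 2.26 GL = 2.26 × 10^6 m³
Δh = ΔV / (Sy × A) = 2.26 × 10^6 m³ / (0.28 × 2.52 × 10^6 m²) = 3.203 m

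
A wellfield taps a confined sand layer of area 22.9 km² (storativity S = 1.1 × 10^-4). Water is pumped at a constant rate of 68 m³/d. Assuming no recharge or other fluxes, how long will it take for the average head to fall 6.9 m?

A = 22.9 km² = 2.29 × 10^7 m²
ΔV = S × A × Δh = 1.1 × 10^-4 × 2.29 × 10^7 × 6.9 = 17380 m³
t = ΔV / Q = 17380 m³ / 68 m³/d = 255.6 d

t ≈ 256 days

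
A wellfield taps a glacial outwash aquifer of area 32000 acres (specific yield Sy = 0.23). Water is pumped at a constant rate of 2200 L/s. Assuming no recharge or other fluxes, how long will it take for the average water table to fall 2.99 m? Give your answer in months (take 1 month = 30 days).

t ≈ 15.6 months

A = 32000 acres = 1.295 × 10^8 m²
ΔV = Sy × A × Δh = 0.23 × 1.295 × 10^8 × 2.99 = 8.906 × 10^7 m³
Q = 2200 L/s = 1.901 × 10^5 m³/d
t = ΔV / Q = 8.906 × 10^7 m³ / 1.901 × 10^5 m³/d = 468.5 d
t = 468.5 d ≈ 15.62 months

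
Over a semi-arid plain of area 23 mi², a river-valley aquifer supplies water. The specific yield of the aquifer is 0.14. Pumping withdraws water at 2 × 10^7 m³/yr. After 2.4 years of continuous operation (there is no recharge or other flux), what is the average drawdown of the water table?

A = 23 mi² = 5.957 × 10^7 m²
Q = 2 × 10^7 m³/yr = 54790 m³/d
t = 2.4 years = 876 d
ΔV = Q × t = 54790 m³/d × 876 d = 4.8 × 10^7 m³
Δh = ΔV / (Sy × A) = 4.8 × 10^7 / (0.14 × 5.957 × 10^7) = 5.756 m

Δh ≈ 5.76 m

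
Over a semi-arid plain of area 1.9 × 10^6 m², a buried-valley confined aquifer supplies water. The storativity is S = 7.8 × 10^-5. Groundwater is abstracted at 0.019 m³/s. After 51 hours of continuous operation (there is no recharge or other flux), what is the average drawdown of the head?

Δh ≈ 23.5 m

Q = 0.019 m³/s = 1642 m³/d
t = 51 hours = 2.125 d
ΔV = Q × t = 1642 m³/d × 2.125 d = 3488 m³
Δh = ΔV / (S × A) = 3488 / (7.8 × 10^-5 × 1.9 × 10^6) = 23.54 m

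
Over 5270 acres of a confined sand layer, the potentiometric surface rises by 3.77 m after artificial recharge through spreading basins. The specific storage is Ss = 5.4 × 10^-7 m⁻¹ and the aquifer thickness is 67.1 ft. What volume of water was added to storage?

ΔV ≈ 888 m³

b = 67.1 ft = 20.45 m
S = Ss × b = 5.4 × 10^-7 m⁻¹ × 20.45 m = 1.104 × 10^-5
A = 5270 acres = 2.133 × 10^7 m²
ΔV = S × A × Δh = 1.104 × 10^-5 × 2.133 × 10^7 m² × 3.77 m = 888 m³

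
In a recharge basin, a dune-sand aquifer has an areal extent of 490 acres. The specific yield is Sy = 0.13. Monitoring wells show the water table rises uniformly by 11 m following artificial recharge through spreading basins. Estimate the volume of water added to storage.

ΔV ≈ 2.84 × 10^6 m³

A = 490 acres = 1.983 × 10^6 m²
ΔV = Sy × A × Δh = 0.13 × 1.983 × 10^6 m² × 11 m = 2.836 × 10^6 m³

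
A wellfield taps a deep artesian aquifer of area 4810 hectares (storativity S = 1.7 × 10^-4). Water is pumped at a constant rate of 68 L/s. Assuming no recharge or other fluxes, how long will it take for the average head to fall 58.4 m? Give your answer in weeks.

t ≈ 11.6 weeks

A = 4810 hectares = 4.81 × 10^7 m²
ΔV = S × A × Δh = 1.7 × 10^-4 × 4.81 × 10^7 × 58.4 = 4.775 × 10^5 m³
Q = 68 L/s = 5875 m³/d
t = ΔV / Q = 4.775 × 10^5 m³ / 5875 m³/d = 81.28 d
t = 81.28 d ≈ 11.61 weeks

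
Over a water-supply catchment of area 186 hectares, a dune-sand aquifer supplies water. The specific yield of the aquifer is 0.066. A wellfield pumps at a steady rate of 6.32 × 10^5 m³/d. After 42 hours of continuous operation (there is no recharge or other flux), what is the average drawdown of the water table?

Δh ≈ 9.01 m

A = 186 hectares = 1.86 × 10^6 m²
t = 42 hours = 1.75 d
ΔV = Q × t = 6.32 × 10^5 m³/d × 1.75 d = 1.106 × 10^6 m³
Δh = ΔV / (Sy × A) = 1.106 × 10^6 / (0.066 × 1.86 × 10^6) = 9.009 m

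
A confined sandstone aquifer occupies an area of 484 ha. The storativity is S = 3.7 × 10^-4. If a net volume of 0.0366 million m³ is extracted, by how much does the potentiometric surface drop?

A = 484 ha = 4.84 × 10^6 m²
ΔV = 0.0366 million m³ = 36600 m³
Δh = ΔV / (S × A) = 36600 m³ / (3.7 × 10^-4 × 4.84 × 10^6 m²) = 20.44 m

Δh ≈ 20.4 m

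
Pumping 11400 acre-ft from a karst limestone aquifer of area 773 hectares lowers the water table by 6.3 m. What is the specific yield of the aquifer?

Sy ≈ 0.29

A = 773 hectares = 7.73 × 10^6 m²
ΔV = 11400 acre-ft = 1.406 × 10^7 m³
Sy = ΔV / (A × Δh) = 1.406 × 10^7 m³ / (7.73 × 10^6 m² × 6.3 m) = 0.2887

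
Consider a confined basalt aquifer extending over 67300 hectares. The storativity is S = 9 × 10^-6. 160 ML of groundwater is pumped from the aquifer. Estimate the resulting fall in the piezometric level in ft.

Δh ≈ 86.7 ft

A = 67300 hectares = 6.73 × 10^8 m²
ΔV = 160 ML = 1.6 × 10^5 m³
Δh = ΔV / (S × A) = 1.6 × 10^5 m³ / (9 × 10^-6 × 6.73 × 10^8 m²) = 26.42 m
Δh = 26.42 m = 86.67 ft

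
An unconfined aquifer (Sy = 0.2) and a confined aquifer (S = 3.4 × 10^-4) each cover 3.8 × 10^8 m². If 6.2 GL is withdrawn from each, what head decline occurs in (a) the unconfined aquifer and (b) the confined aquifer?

Δh_u ≈ 0.0816 m; Δh_c ≈ 48 m

ΔV = 6.2 GL = 6.2 × 10^6 m³
Unconfined: Δh_u = ΔV/(Sy·A) = 6.2 × 10^6/(0.2 × 3.8 × 10^8) = 0.08158 m
Confined: Δh_c = ΔV/(S·A) = 6.2 × 10^6/(3.4 × 10^-4 × 3.8 × 10^8) = 47.99 m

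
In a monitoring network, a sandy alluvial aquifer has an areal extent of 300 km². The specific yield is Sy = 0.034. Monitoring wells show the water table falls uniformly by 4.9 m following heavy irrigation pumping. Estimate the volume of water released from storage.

ΔV ≈ 5 × 10^7 m³

A = 300 km² = 3 × 10^8 m²
ΔV = Sy × A × Δh = 0.034 × 3 × 10^8 m² × 4.9 m = 4.998 × 10^7 m³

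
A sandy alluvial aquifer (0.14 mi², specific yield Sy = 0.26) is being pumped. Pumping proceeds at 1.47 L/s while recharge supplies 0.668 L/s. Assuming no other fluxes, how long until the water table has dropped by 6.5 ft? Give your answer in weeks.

A = 0.14 mi² = 3.626 × 10^5 m²
Δh = 6.5 ft = 1.981 m
ΔV = Sy × A × Δh = 0.26 × 3.626 × 10^5 × 1.981 = 1.868 × 10^5 m³
Net withdrawal = 1.47 − 0.668 = 0.802 L/s = 69.29 m³/d
t = ΔV / Q = 1.868 × 10^5 m³ / 69.29 m³/d = 2696 d
t = 2696 d ≈ 385.1 weeks

t ≈ 385 weeks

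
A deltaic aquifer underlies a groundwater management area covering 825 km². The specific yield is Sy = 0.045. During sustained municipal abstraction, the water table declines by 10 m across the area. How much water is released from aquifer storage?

A = 825 km² = 8.25 × 10^8 m²
ΔV = Sy × A × Δh = 0.045 × 8.25 × 10^8 m² × 10 m = 3.712 × 10^8 m³

ΔV ≈ 3.71 × 10^8 m³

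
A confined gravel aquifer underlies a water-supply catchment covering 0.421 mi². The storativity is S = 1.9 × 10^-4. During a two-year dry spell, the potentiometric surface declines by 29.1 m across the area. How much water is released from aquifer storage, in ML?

ΔV ≈ 6.03 ML

A = 0.421 mi² = 1.09 × 10^6 m²
ΔV = S × A × Δh = 1.9 × 10^-4 × 1.09 × 10^6 m² × 29.1 m = 6029 m³
ΔV = 6029 m³ = 6.029 ML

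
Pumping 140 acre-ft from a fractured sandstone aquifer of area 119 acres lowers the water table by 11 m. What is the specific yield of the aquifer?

Sy ≈ 0.033

A = 119 acres = 4.816 × 10^5 m²
ΔV = 140 acre-ft = 1.727 × 10^5 m³
Sy = ΔV / (A × Δh) = 1.727 × 10^5 m³ / (4.816 × 10^5 m² × 11 m) = 0.0326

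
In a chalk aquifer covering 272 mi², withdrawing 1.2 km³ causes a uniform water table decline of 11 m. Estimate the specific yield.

Sy ≈ 0.15

A = 272 mi² = 7.045 × 10^8 m²
ΔV = 1.2 km³ = 1.2 × 10^9 m³
Sy = ΔV / (A × Δh) = 1.2 × 10^9 m³ / (7.045 × 10^8 m² × 11 m) = 0.1549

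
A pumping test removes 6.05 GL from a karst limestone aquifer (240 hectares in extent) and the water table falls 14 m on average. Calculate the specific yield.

A = 240 hectares = 2.4 × 10^6 m²
ΔV = 6.05 GL = 6.05 × 10^6 m³
Sy = ΔV / (A × Δh) = 6.05 × 10^6 m³ / (2.4 × 10^6 m² × 14 m) = 0.1801

Sy ≈ 0.18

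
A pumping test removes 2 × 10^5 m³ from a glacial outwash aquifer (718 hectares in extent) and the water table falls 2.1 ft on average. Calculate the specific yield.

A = 718 hectares = 7.18 × 10^6 m²
Δh = 2.1 ft = 0.6401 m
Sy = ΔV / (A × Δh) = 2 × 10^5 m³ / (7.18 × 10^6 m² × 0.6401 m) = 0.04352

Sy ≈ 0.044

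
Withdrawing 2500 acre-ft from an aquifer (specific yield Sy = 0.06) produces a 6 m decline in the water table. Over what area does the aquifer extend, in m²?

A ≈ 8.57 × 10^6 m²

ΔV = 2500 acre-ft = 3.084 × 10^6 m³
A = ΔV / (Sy × Δh) = 3.084 × 10^6 / (0.06 × 6) = 8.566 × 10^6 m²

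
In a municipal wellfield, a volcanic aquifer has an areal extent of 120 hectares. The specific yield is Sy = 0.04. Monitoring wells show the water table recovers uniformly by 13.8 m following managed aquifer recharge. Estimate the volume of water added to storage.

A = 120 hectares = 1.2 × 10^6 m²
ΔV = Sy × A × Δh = 0.04 × 1.2 × 10^6 m² × 13.8 m = 6.624 × 10^5 m³

ΔV ≈ 6.62 × 10^5 m³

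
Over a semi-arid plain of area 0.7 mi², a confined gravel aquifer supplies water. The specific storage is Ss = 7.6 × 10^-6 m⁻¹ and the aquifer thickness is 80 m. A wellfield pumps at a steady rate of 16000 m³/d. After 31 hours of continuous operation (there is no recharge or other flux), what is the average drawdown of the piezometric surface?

S = Ss × b = 7.6 × 10^-6 m⁻¹ × 80 m = 6.08 × 10^-4
A = 0.7 mi² = 1.813 × 10^6 m²
t = 31 hours = 1.292 d
ΔV = Q × t = 16000 m³/d × 1.292 d = 20670 m³
Δh = ΔV / (S × A) = 20670 / (6.08 × 10^-4 × 1.813 × 10^6) = 18.75 m

Δh ≈ 18.7 m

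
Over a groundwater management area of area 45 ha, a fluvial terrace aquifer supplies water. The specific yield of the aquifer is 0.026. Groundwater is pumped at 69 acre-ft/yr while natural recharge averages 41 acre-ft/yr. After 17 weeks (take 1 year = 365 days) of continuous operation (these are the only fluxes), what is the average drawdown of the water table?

Δh ≈ 0.962 m

A = 45 ha = 4.5 × 10^5 m²
Net abstraction = 69 − 41 = 28 acre-ft/yr
Q_net = 28 acre-ft/yr = 94.62 m³/d
t = 17 weeks = 119 d
ΔV = Q × t = 94.62 m³/d × 119 d = 11260 m³
Δh = ΔV / (Sy × A) = 11260 / (0.026 × 4.5 × 10^5) = 0.9624 m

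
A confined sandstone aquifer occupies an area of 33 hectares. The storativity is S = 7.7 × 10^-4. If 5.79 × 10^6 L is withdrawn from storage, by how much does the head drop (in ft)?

A = 33 hectares = 3.3 × 10^5 m²
ΔV = 5.79 × 10^6 L = 5790 m³
Δh = ΔV / (S × A) = 5790 m³ / (7.7 × 10^-4 × 3.3 × 10^5 m²) = 22.79 m
Δh = 22.79 m = 74.76 ft

Δh ≈ 74.8 ft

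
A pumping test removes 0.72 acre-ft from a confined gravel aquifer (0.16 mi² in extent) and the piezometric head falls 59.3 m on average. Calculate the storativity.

A = 0.16 mi² = 4.144 × 10^5 m²
ΔV = 0.72 acre-ft = 888.1 m³
S = ΔV / (A × Δh) = 888.1 m³ / (4.144 × 10^5 m² × 59.3 m) = 3.614 × 10^-5

S ≈ 3.6 × 10^-5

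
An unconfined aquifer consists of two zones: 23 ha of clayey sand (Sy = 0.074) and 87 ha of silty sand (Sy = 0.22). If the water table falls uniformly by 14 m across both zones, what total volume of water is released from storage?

ΔV ≈ 2.92 × 10^6 m³

A₁ = 23 ha = 2.3 × 10^5 m²; A₂ = 87 ha = 8.7 × 10^5 m²
ΔV₁ = 0.074 × 2.3 × 10^5 × 14 = 2.383 × 10^5 m³
ΔV₂ = 0.22 × 8.7 × 10^5 × 14 = 2.68 × 10^6 m³
ΔV = ΔV₁ + ΔV₂ = 2.918 × 10^6 m³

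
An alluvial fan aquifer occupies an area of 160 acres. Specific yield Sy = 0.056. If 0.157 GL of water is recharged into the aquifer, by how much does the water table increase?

A = 160 acres = 6.475 × 10^5 m²
ΔV = 0.157 GL = 1.57 × 10^5 m³
Δh = ΔV / (Sy × A) = 1.57 × 10^5 m³ / (0.056 × 6.475 × 10^5 m²) = 4.33 m

Δh ≈ 4.33 m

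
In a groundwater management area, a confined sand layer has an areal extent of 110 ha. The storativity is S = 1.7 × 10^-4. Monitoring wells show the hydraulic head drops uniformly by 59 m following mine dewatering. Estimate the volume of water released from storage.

ΔV ≈ 11000 m³

A = 110 ha = 1.1 × 10^6 m²
ΔV = S × A × Δh = 1.7 × 10^-4 × 1.1 × 10^6 m² × 59 m = 11030 m³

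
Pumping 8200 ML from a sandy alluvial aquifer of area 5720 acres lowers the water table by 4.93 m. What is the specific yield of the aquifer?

Sy ≈ 0.072

A = 5720 acres = 2.315 × 10^7 m²
ΔV = 8200 ML = 8.2 × 10^6 m³
Sy = ΔV / (A × Δh) = 8.2 × 10^6 m³ / (2.315 × 10^7 m² × 4.93 m) = 0.07185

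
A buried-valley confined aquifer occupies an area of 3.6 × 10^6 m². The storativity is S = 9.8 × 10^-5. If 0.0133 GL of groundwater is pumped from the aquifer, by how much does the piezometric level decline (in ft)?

ΔV = 0.0133 GL = 13300 m³
Δh = ΔV / (S × A) = 13300 m³ / (9.8 × 10^-5 × 3.6 × 10^6 m²) = 37.7 m
Δh = 37.7 m = 123.7 ft

Δh ≈ 124 ft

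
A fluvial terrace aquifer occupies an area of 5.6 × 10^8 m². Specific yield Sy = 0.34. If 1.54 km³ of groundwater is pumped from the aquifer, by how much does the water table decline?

ΔV = 1.54 km³ = 1.54 × 10^9 m³
Δh = ΔV / (Sy × A) = 1.54 × 10^9 m³ / (0.34 × 5.6 × 10^8 m²) = 8.088 m

Δh ≈ 8.09 m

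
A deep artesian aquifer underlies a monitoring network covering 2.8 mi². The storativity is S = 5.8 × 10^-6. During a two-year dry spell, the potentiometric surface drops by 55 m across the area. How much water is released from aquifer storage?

A = 2.8 mi² = 7.252 × 10^6 m²
ΔV = S × A × Δh = 5.8 × 10^-6 × 7.252 × 10^6 m² × 55 m = 2313 m³

ΔV ≈ 2310 m³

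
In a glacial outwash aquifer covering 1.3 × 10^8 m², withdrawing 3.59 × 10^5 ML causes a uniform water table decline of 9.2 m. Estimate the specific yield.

Sy ≈ 0.3

ΔV = 3.59 × 10^5 ML = 3.59 × 10^8 m³
Sy = ΔV / (A × Δh) = 3.59 × 10^8 m³ / (1.3 × 10^8 m² × 9.2 m) = 0.3002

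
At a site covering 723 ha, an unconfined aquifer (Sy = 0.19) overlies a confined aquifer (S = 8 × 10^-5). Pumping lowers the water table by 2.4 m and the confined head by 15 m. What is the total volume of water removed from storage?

A = 723 ha = 7.23 × 10^6 m²
Unconfined: ΔV_u = Sy × A × Δh_u = 0.19 × 7.23 × 10^6 × 2.4 = 3.297 × 10^6 m³
Confined: ΔV_c = S × A × Δh_c = 8 × 10^-5 × 7.23 × 10^6 × 15 = 8676 m³
Total ΔV = 3.297 × 10^6 + 8676 = 3.306 × 10^6 m³

ΔV ≈ 3.31 × 10^6 m³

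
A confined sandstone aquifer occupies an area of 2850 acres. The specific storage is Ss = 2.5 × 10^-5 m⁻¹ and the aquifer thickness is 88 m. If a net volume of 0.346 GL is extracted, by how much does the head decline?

S = Ss × b = 2.5 × 10^-5 m⁻¹ × 88 m = 2.2 × 10^-3
A = 2850 acres = 1.153 × 10^7 m²
ΔV = 0.346 GL = 3.46 × 10^5 m³
Δh = ΔV / (S × A) = 3.46 × 10^5 m³ / (0.0022 × 1.153 × 10^7 m²) = 13.64 m

Δh ≈ 13.6 m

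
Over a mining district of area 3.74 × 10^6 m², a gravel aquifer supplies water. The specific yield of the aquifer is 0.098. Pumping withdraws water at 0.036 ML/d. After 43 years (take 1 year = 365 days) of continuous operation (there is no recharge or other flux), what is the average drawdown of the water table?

Q = 0.036 ML/d = 36 m³/d
t = 43 years = 15700 d
ΔV = Q × t = 36 m³/d × 15700 d = 5.65 × 10^5 m³
Δh = ΔV / (Sy × A) = 5.65 × 10^5 / (0.098 × 3.74 × 10^6) = 1.542 m

Δh ≈ 1.54 m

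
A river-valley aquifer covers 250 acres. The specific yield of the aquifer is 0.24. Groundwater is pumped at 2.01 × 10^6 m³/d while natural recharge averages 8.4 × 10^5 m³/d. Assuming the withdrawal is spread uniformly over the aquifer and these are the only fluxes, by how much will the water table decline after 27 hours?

A = 250 acres = 1.012 × 10^6 m²
Net abstraction = 2.01 × 10^6 − 8.4 × 10^5 = 1.17 × 10^6 m³/d
t = 27 hours = 1.125 d
ΔV = Q × t = 1.17 × 10^6 m³/d × 1.125 d = 1.316 × 10^6 m³
Δh = ΔV / (Sy × A) = 1.316 × 10^6 / (0.24 × 1.012 × 10^6) = 5.421 m

Δh ≈ 5.42 m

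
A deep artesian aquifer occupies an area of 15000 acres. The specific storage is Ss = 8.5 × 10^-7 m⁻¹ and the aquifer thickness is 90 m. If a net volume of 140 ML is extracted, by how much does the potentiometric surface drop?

S = Ss × b = 8.5 × 10^-7 m⁻¹ × 90 m = 7.65 × 10^-5
A = 15000 acres = 6.07 × 10^7 m²
ΔV = 140 ML = 1.4 × 10^5 m³
Δh = ΔV / (S × A) = 1.4 × 10^5 m³ / (7.65 × 10^-5 × 6.07 × 10^7 m²) = 30.15 m

Δh ≈ 30.1 m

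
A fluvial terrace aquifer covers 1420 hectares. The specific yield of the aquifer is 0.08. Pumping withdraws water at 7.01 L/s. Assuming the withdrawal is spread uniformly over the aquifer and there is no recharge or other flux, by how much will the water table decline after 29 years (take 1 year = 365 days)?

A = 1420 hectares = 1.42 × 10^7 m²
Q = 7.01 L/s = 605.7 m³/d
t = 29 years = 10580 d
ΔV = Q × t = 605.7 m³/d × 10580 d = 6.411 × 10^6 m³
Δh = ΔV / (Sy × A) = 6.411 × 10^6 / (0.08 × 1.42 × 10^7) = 5.643 m

Δh ≈ 5.64 m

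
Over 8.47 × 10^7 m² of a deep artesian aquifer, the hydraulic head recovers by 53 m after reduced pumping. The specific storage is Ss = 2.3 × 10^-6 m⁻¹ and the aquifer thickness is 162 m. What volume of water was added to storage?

S = Ss × b = 2.3 × 10^-6 m⁻¹ × 162 m = 3.726 × 10^-4
ΔV = S × A × Δh = 3.726 × 10^-4 × 8.47 × 10^7 m² × 53 m = 1.673 × 10^6 m³

ΔV ≈ 1.67 × 10^6 m³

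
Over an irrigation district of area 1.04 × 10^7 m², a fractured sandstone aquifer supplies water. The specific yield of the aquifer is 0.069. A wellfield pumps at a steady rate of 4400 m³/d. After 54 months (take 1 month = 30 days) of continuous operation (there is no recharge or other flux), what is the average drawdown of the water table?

t = 54 months = 1620 d
ΔV = Q × t = 4400 m³/d × 1620 d = 7.128 × 10^6 m³
Δh = ΔV / (Sy × A) = 7.128 × 10^6 / (0.069 × 1.04 × 10^7) = 9.933 m

Δh ≈ 9.93 m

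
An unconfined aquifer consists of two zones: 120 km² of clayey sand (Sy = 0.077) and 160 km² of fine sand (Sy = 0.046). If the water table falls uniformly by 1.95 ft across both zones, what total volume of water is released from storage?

A₁ = 120 km² = 1.2 × 10^8 m²; A₂ = 160 km² = 1.6 × 10^8 m²
Δh = 1.95 ft = 0.5944 m
ΔV₁ = 0.077 × 1.2 × 10^8 × 0.5944 = 5.492 × 10^6 m³
ΔV₂ = 0.046 × 1.6 × 10^8 × 0.5944 = 4.374 × 10^6 m³
ΔV = ΔV₁ + ΔV₂ = 9.866 × 10^6 m³

ΔV ≈ 9.87 × 10^6 m³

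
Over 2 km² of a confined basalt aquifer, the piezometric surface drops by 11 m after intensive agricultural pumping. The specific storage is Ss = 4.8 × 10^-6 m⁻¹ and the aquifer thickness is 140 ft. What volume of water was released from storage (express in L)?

b = 140 ft = 42.67 m
S = Ss × b = 4.8 × 10^-6 m⁻¹ × 42.67 m = 2.048 × 10^-4
A = 2 km² = 2 × 10^6 m²
ΔV = S × A × Δh = 2.048 × 10^-4 × 2 × 10^6 m² × 11 m = 4506 m³
ΔV = 4506 m³ = 4.506 × 10^6 L

ΔV ≈ 4.51 × 10^6 L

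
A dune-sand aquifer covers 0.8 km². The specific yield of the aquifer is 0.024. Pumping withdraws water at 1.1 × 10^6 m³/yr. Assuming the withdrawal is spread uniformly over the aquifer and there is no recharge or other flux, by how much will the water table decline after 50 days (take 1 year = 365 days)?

Δh ≈ 7.85 m

A = 0.8 km² = 8 × 10^5 m²
Q = 1.1 × 10^6 m³/yr = 3014 m³/d
ΔV = Q × t = 3014 m³/d × 50 d = 1.507 × 10^5 m³
Δh = ΔV / (Sy × A) = 1.507 × 10^5 / (0.024 × 8 × 10^5) = 7.848 m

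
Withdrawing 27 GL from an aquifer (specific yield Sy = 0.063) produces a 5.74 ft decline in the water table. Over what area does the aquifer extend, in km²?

A ≈ 245 km²

Δh = 5.74 ft = 1.75 m
ΔV = 27 GL = 2.7 × 10^7 m³
A = ΔV / (Sy × Δh) = 2.7 × 10^7 / (0.063 × 1.75) = 2.45 × 10^8 m²
A = 2.45 × 10^8 m² = 245 km²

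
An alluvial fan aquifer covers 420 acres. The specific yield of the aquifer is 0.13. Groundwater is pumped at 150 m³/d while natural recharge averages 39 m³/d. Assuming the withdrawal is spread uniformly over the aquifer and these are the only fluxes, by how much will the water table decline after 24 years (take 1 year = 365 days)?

A = 420 acres = 1.7 × 10^6 m²
Net abstraction = 150 − 39 = 111 m³/d
t = 24 years = 8760 d
ΔV = Q × t = 111 m³/d × 8760 d = 9.724 × 10^5 m³
Δh = ΔV / (Sy × A) = 9.724 × 10^5 / (0.13 × 1.7 × 10^6) = 4.401 m

Δh ≈ 4.4 m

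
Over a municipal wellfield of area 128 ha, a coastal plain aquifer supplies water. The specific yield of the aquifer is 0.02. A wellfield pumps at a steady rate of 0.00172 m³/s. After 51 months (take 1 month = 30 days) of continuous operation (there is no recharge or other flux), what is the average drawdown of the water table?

Δh ≈ 8.88 m

A = 128 ha = 1.28 × 10^6 m²
Q = 0.00172 m³/s = 148.6 m³/d
t = 51 months = 1530 d
ΔV = Q × t = 148.6 m³/d × 1530 d = 2.274 × 10^5 m³
Δh = ΔV / (Sy × A) = 2.274 × 10^5 / (0.02 × 1.28 × 10^6) = 8.882 m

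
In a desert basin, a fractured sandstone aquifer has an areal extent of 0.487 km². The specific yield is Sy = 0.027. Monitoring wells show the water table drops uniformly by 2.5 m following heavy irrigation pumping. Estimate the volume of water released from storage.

ΔV ≈ 32900 m³

A = 0.487 km² = 4.87 × 10^5 m²
ΔV = Sy × A × Δh = 0.027 × 4.87 × 10^5 m² × 2.5 m = 32870 m³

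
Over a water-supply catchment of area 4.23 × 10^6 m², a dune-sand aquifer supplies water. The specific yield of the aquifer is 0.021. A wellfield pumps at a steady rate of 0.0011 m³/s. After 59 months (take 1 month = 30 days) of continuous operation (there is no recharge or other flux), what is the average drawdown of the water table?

Δh ≈ 1.89 m

Q = 0.0011 m³/s = 95.04 m³/d
t = 59 months = 1770 d
ΔV = Q × t = 95.04 m³/d × 1770 d = 1.682 × 10^5 m³
Δh = ΔV / (Sy × A) = 1.682 × 10^5 / (0.021 × 4.23 × 10^6) = 1.894 m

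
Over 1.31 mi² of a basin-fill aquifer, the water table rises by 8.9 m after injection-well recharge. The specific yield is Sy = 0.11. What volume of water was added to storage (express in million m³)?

ΔV ≈ 3.32 million m³

A = 1.31 mi² = 3.393 × 10^6 m²
ΔV = Sy × A × Δh = 0.11 × 3.393 × 10^6 m² × 8.9 m = 3.322 × 10^6 m³
ΔV = 3.322 × 10^6 m³ = 3.322 million m³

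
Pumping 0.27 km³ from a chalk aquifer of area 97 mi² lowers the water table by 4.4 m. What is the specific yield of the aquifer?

Sy ≈ 0.24

A = 97 mi² = 2.512 × 10^8 m²
ΔV = 0.27 km³ = 2.7 × 10^8 m³
Sy = ΔV / (A × Δh) = 2.7 × 10^8 m³ / (2.512 × 10^8 m² × 4.4 m) = 0.2443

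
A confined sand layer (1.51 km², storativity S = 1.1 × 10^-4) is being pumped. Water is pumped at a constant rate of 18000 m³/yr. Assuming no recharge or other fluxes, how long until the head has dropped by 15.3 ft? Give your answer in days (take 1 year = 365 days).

A = 1.51 km² = 1.51 × 10^6 m²
Δh = 15.3 ft = 4.663 m
ΔV = S × A × Δh = 1.1 × 10^-4 × 1.51 × 10^6 × 4.663 = 774.6 m³
Q = 18000 m³/yr = 49.32 m³/d
t = ΔV / Q = 774.6 m³ / 49.32 m³/d = 15.71 d

t ≈ 15.7 days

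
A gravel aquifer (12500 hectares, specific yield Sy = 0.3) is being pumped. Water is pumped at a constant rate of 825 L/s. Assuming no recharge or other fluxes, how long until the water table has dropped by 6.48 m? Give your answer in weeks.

t ≈ 487 weeks

A = 12500 hectares = 1.25 × 10^8 m²
ΔV = Sy × A × Δh = 0.3 × 1.25 × 10^8 × 6.48 = 2.43 × 10^8 m³
Q = 825 L/s = 71280 m³/d
t = ΔV / Q = 2.43 × 10^8 m³ / 71280 m³/d = 3409 d
t = 3409 d ≈ 487 weeks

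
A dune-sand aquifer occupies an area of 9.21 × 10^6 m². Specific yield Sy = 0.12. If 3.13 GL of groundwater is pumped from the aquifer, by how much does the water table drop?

ΔV = 3.13 GL = 3.13 × 10^6 m³
Δh = ΔV / (Sy × A) = 3.13 × 10^6 m³ / (0.12 × 9.21 × 10^6 m²) = 2.832 m

Δh ≈ 2.83 m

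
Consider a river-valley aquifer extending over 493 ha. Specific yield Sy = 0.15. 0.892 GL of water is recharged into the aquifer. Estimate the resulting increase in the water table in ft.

A = 493 ha = 4.93 × 10^6 m²
ΔV = 0.892 GL = 8.92 × 10^5 m³
Δh = ΔV / (Sy × A) = 8.92 × 10^5 m³ / (0.15 × 4.93 × 10^6 m²) = 1.206 m
Δh = 1.206 m = 3.957 ft

Δh ≈ 3.96 ft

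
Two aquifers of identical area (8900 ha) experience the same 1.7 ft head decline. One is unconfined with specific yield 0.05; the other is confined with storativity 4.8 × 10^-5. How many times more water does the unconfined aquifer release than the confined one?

ΔV_u / ΔV_c ≈ 1040

A = 8900 ha = 8.9 × 10^7 m²
Δh = 1.7 ft = 0.5182 m
Unconfined: ΔV_u = Sy × A × Δh = 0.05 × 8.9 × 10^7 × 0.5182 = 2.306 × 10^6 m³
Confined: ΔV_c = S × A × Δh = 4.8 × 10^-5 × 8.9 × 10^7 × 0.5182 = 2214 m³
Ratio = ΔV_u / ΔV_c = Sy / S = 0.05 / 4.8 × 10^-5 = 1042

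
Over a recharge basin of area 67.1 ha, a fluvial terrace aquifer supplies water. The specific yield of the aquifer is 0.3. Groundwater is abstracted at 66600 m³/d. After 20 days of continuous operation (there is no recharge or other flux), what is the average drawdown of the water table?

Δh ≈ 6.62 m

A = 67.1 ha = 6.71 × 10^5 m²
ΔV = Q × t = 66600 m³/d × 20 d = 1.332 × 10^6 m³
Δh = ΔV / (Sy × A) = 1.332 × 10^6 / (0.3 × 6.71 × 10^5) = 6.617 m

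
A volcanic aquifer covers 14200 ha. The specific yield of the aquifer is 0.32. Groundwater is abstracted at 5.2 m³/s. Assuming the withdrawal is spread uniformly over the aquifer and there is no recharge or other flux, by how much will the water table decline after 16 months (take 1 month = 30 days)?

Δh ≈ 4.75 m

A = 14200 ha = 1.42 × 10^8 m²
Q = 5.2 m³/s = 4.493 × 10^5 m³/d
t = 16 months = 480 d
ΔV = Q × t = 4.493 × 10^5 m³/d × 480 d = 2.157 × 10^8 m³
Δh = ΔV / (Sy × A) = 2.157 × 10^8 / (0.32 × 1.42 × 10^8) = 4.746 m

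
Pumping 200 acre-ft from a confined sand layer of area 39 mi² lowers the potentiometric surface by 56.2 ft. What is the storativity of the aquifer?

A = 39 mi² = 1.01 × 10^8 m²
Δh = 56.2 ft = 17.13 m
ΔV = 200 acre-ft = 2.467 × 10^5 m³
S = ΔV / (A × Δh) = 2.467 × 10^5 m³ / (1.01 × 10^8 m² × 17.13 m) = 1.426 × 10^-4

S ≈ 1.4 × 10^-4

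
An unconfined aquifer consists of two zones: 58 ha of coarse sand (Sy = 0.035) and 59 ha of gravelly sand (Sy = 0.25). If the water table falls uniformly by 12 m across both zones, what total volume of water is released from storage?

ΔV ≈ 2.01 × 10^6 m³

A₁ = 58 ha = 5.8 × 10^5 m²; A₂ = 59 ha = 5.9 × 10^5 m²
ΔV₁ = 0.035 × 5.8 × 10^5 × 12 = 2.436 × 10^5 m³
ΔV₂ = 0.25 × 5.9 × 10^5 × 12 = 1.77 × 10^6 m³
ΔV = ΔV₁ + ΔV₂ = 2.014 × 10^6 m³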